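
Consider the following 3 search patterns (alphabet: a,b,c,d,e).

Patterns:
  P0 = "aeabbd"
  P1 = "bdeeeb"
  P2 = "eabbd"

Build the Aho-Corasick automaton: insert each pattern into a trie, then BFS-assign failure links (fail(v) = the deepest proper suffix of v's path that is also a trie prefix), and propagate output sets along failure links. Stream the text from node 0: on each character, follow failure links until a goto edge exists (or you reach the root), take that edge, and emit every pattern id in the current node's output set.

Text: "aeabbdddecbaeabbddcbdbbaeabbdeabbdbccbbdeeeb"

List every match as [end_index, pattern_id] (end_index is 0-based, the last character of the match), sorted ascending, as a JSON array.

Build automaton:
Trie nodes:
  n0 'ε': a→1 b→7 e→13
  n1 'a': e→2
  n2 'ae': a→3
  n3 'aea': b→4
  n4 'aeab': b→5
  n5 'aeabb': d→6
  n6 'aeabbd': ·  [P0 ends]
  n7 'b': d→8
  n8 'bd': e→9
  n9 'bde': e→10
  n10 'bdee': e→11
  n11 'bdeee': b→12
  n12 'bdeeeb': ·  [P1 ends]
  n13 'e': a→14
  n14 'ea': b→15
  n15 'eab': b→16
  n16 'eabb': d→17
  n17 'eabbd': ·  [P2 ends]

Failure links (BFS by depth):
  n1('a'): parent n0 fail=0; on 'a' 0 → fail=0;  out ∅∪∅=∅
  n7('b'): parent n0 fail=0; on 'b' 0 → fail=0;  out ∅∪∅=∅
  n13('e'): parent n0 fail=0; on 'e' 0 → fail=0;  out ∅∪∅=∅
  n2('ae'): parent n1 fail=0; on 'e' 0 → fail=13;  out ∅∪∅=∅
  n8('bd'): parent n7 fail=0; on 'd' 0 → fail=0;  out ∅∪∅=∅
  n14('ea'): parent n13 fail=0; on 'a' 0 → fail=1;  out ∅∪∅=∅
  n3('aea'): parent n2 fail=13; on 'a' 13 → fail=14;  out ∅∪∅=∅
  n9('bde'): parent n8 fail=0; on 'e' 0 → fail=13;  out ∅∪∅=∅
  n15('eab'): parent n14 fail=1; on 'b' 1→0 → fail=7;  out ∅∪∅=∅
  n4('aeab'): parent n3 fail=14; on 'b' 14 → fail=15;  out ∅∪∅=∅
  n10('bdee'): parent n9 fail=13; on 'e' 13→0 → fail=13;  out ∅∪∅=∅
  n16('eabb'): parent n15 fail=7; on 'b' 7→0 → fail=7;  out ∅∪∅=∅
  n5('aeabb'): parent n4 fail=15; on 'b' 15 → fail=16;  out ∅∪∅=∅
  n11('bdeee'): parent n10 fail=13; on 'e' 13→0 → fail=13;  out ∅∪∅=∅
  n17('eabbd'): parent n16 fail=7; on 'd' 7 → fail=8;  out {2}∪∅={2}
  n6('aeabbd'): parent n5 fail=16; on 'd' 16 → fail=17;  out {0}∪{2}={0,2}
  n12('bdeeeb'): parent n11 fail=13; on 'b' 13→0 → fail=7;  out {1}∪∅={1}

Text stream:
[0] read 'a'  n0⇒n1
[1] read 'e'  n1⇒n2
[2] read 'a'  n2⇒n3
[3] read 'b'  n3⇒n4
[4] read 'b'  n4⇒n5
[5] read 'd'  n5⇒n6  emit P0@[0:5],P2@[1:5]
[6] read 'd'  n6⇒n0 (via fail)
[7] read 'd'  n0⇒n0
[8] read 'e'  n0⇒n13
[9] read 'c'  n13⇒n0 (via fail)
[10] read 'b'  n0⇒n7
[11] read 'a'  n7⇒n1 (via fail)
[12] read 'e'  n1⇒n2
[13] read 'a'  n2⇒n3
[14] read 'b'  n3⇒n4
[15] read 'b'  n4⇒n5
[16] read 'd'  n5⇒n6  emit P0@[11:16],P2@[12:16]
[17] read 'd'  n6⇒n0 (via fail)
[18] read 'c'  n0⇒n0
[19] read 'b'  n0⇒n7
[20] read 'd'  n7⇒n8
[21] read 'b'  n8⇒n7 (via fail)
[22] read 'b'  n7⇒n7 (via fail)
[23] read 'a'  n7⇒n1 (via fail)
[24] read 'e'  n1⇒n2
[25] read 'a'  n2⇒n3
[26] read 'b'  n3⇒n4
[27] read 'b'  n4⇒n5
[28] read 'd'  n5⇒n6  emit P0@[23:28],P2@[24:28]
[29] read 'e'  n6⇒n9 (via fail)
[30] read 'a'  n9⇒n14 (via fail)
[31] read 'b'  n14⇒n15
[32] read 'b'  n15⇒n16
[33] read 'd'  n16⇒n17  emit P2@[29:33]
[34] read 'b'  n17⇒n7 (via fail)
[35] read 'c'  n7⇒n0 (via fail)
[36] read 'c'  n0⇒n0
[37] read 'b'  n0⇒n7
[38] read 'b'  n7⇒n7 (via fail)
[39] read 'd'  n7⇒n8
[40] read 'e'  n8⇒n9
[41] read 'e'  n9⇒n10
[42] read 'e'  n10⇒n11
[43] read 'b'  n11⇒n12  emit P1@[38:43]

Matches: [[5,0],[5,2],[16,0],[16,2],[28,0],[28,2],[33,2],[43,1]]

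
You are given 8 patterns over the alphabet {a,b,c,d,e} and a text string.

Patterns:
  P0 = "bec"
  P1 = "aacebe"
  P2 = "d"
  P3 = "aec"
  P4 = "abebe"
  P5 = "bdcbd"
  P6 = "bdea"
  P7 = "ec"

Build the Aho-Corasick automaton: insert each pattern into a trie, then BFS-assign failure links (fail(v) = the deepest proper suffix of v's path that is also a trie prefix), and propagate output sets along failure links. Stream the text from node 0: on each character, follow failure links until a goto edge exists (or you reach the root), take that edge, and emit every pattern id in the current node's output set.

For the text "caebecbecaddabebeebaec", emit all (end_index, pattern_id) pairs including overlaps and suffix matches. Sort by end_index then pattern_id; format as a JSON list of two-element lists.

Build automaton:
Trie nodes:
  n0 'ε': a→4 b→1 d→10 e→23
  n1 'b': d→17 e→2
  n2 'be': c→3
  n3 'bec': ·  [P0 ends]
  n4 'a': a→5 b→13 e→11
  n5 'aa': c→6
  n6 'aac': e→7
  n7 'aace': b→8
  n8 'aaceb': e→9
  n9 'aacebe': ·  [P1 ends]
  n10 'd': ·  [P2 ends]
  n11 'ae': c→12
  n12 'aec': ·  [P3 ends]
  n13 'ab': e→14
  n14 'abe': b→15
  n15 'abeb': e→16
  n16 'abebe': ·  [P4 ends]
  n17 'bd': c→18 e→21
  n18 'bdc': b→19
  n19 'bdcb': d→20
  n20 'bdcbd': ·  [P5 ends]
  n21 'bde': a→22
  n22 'bdea': ·  [P6 ends]
  n23 'e': c→24
  n24 'ec': ·  [P7 ends]

Failure links (BFS by depth):
  n1('b'): parent n0 fail=0; on 'b' 0 → fail=0;  out ∅∪∅=∅
  n4('a'): parent n0 fail=0; on 'a' 0 → fail=0;  out ∅∪∅=∅
  n10('d'): parent n0 fail=0; on 'd' 0 → fail=0;  out {2}∪∅={2}
  n23('e'): parent n0 fail=0; on 'e' 0 → fail=0;  out ∅∪∅=∅
  n2('be'): parent n1 fail=0; on 'e' 0 → fail=23;  out ∅∪∅=∅
  n5('aa'): parent n4 fail=0; on 'a' 0 → fail=4;  out ∅∪∅=∅
  n11('ae'): parent n4 fail=0; on 'e' 0 → fail=23;  out ∅∪∅=∅
  n13('ab'): parent n4 fail=0; on 'b' 0 → fail=1;  out ∅∪∅=∅
  n17('bd'): parent n1 fail=0; on 'd' 0 → fail=10;  out ∅∪{2}={2}
  n24('ec'): parent n23 fail=0; on 'c' 0 → fail=0;  out {7}∪∅={7}
  n3('bec'): parent n2 fail=23; on 'c' 23 → fail=24;  out {0}∪{7}={0,7}
  n6('aac'): parent n5 fail=4; on 'c' 4→0 → fail=0;  out ∅∪∅=∅
  n12('aec'): parent n11 fail=23; on 'c' 23 → fail=24;  out {3}∪{7}={3,7}
  n14('abe'): parent n13 fail=1; on 'e' 1 → fail=2;  out ∅∪∅=∅
  n18('bdc'): parent n17 fail=10; on 'c' 10→0 → fail=0;  out ∅∪∅=∅
  n21('bde'): parent n17 fail=10; on 'e' 10→0 → fail=23;  out ∅∪∅=∅
  n7('aace'): parent n6 fail=0; on 'e' 0 → fail=23;  out ∅∪∅=∅
  n15('abeb'): parent n14 fail=2; on 'b' 2→23→0 → fail=1;  out ∅∪∅=∅
  n19('bdcb'): parent n18 fail=0; on 'b' 0 → fail=1;  out ∅∪∅=∅
  n22('bdea'): parent n21 fail=23; on 'a' 23→0 → fail=4;  out {6}∪∅={6}
  n8('aaceb'): parent n7 fail=23; on 'b' 23→0 → fail=1;  out ∅∪∅=∅
  n16('abebe'): parent n15 fail=1; on 'e' 1 → fail=2;  out {4}∪∅={4}
  n20('bdcbd'): parent n19 fail=1; on 'd' 1 → fail=17;  out {5}∪{2}={2,5}
  n9('aacebe'): parent n8 fail=1; on 'e' 1 → fail=2;  out {1}∪∅={1}

Run:
i=0 'c': node 0→0
i=1 'a': node 0→4
i=2 'e': node 4→11
i=3 'b': node 11→1 ·f
i=4 'e': node 1→2
i=5 'c': node 2→3  emit P0@[3:5],P7@[4:5]
i=6 'b': node 3→1 ·f
i=7 'e': node 1→2
i=8 'c': node 2→3  emit P0@[6:8],P7@[7:8]
i=9 'a': node 3→4 ·f
i=10 'd': node 4→10 ·f  emit P2@[10:10]
i=11 'd': node 10→10 ·f  emit P2@[11:11]
i=12 'a': node 10→4 ·f
i=13 'b': node 4→13
i=14 'e': node 13→14
i=15 'b': node 14→15
i=16 'e': node 15→16  emit P4@[12:16]
i=17 'e': node 16→23 ·f
i=18 'b': node 23→1 ·f
i=19 'a': node 1→4 ·f
i=20 'e': node 4→11
i=21 'c': node 11→12  emit P3@[19:21],P7@[20:21]

All matches (sorted): [[5,0],[5,7],[8,0],[8,7],[10,2],[11,2],[16,4],[21,3],[21,7]]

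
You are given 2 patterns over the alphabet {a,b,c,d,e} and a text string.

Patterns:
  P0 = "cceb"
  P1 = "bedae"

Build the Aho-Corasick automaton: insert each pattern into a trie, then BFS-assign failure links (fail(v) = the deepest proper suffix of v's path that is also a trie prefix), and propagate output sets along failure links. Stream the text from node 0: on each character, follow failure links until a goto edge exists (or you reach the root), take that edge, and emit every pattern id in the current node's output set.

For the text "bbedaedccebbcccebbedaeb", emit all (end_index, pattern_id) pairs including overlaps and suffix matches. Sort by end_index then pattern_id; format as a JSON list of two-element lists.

Build:
Trie nodes:
  0='ε' goto b→5 c→1
  1='c' goto c→2
  2='cc' goto e→3
  3='cce' goto b→4
  4='cceb' goto ·  ←P0
  5='b' goto e→6
  6='be' goto d→7
  7='bed' goto a→8
  8='beda' goto e→9
  9='bedae' goto ·  ←P1

BFS fail/out derivation:
  fail(1) 'c': from fail(0)=0 chase 'c': 0 ⇒ 0;  out=∅∪out(0)=∅
  fail(5) 'b': from fail(0)=0 chase 'b': 0 ⇒ 0;  out=∅∪out(0)=∅
  fail(2) 'cc': from fail(1)=0 chase 'c': 0 ⇒ 1;  out=∅∪out(1)=∅
  fail(6) 'be': from fail(5)=0 chase 'e': 0 ⇒ 0;  out=∅∪out(0)=∅
  fail(3) 'cce': from fail(2)=1 chase 'e': 1→0 ⇒ 0;  out=∅∪out(0)=∅
  fail(7) 'bed': from fail(6)=0 chase 'd': 0 ⇒ 0;  out=∅∪out(0)=∅
  fail(4) 'cceb': from fail(3)=0 chase 'b': 0 ⇒ 5;  out={0}∪out(5)={0}
  fail(8) 'beda': from fail(7)=0 chase 'a': 0 ⇒ 0;  out=∅∪out(0)=∅
  fail(9) 'bedae': from fail(8)=0 chase 'e': 0 ⇒ 0;  out={1}∪out(0)={1}

Run:
i=0 'b': node 0→5
i=1 'b': node 5→5 (via fail)
i=2 'e': node 5→6
i=3 'd': node 6→7
i=4 'a': node 7→8
i=5 'e': node 8→9  emit P1@[1:5]
i=6 'd': node 9→0 (via fail)
i=7 'c': node 0→1
i=8 'c': node 1→2
i=9 'e': node 2→3
i=10 'b': node 3→4  emit P0@[7:10]
i=11 'b': node 4→5 (via fail)
i=12 'c': node 5→1 (via fail)
i=13 'c': node 1→2
i=14 'c': node 2→2 (via fail)
i=15 'e': node 2→3
i=16 'b': node 3→4  emit P0@[13:16]
i=17 'b': node 4→5 (via fail)
i=18 'e': node 5→6
i=19 'd': node 6→7
i=20 'a': node 7→8
i=21 'e': node 8→9  emit P1@[17:21]
i=22 'b': node 9→5 (via fail)

All matches (sorted): [[5,1],[10,0],[16,0],[21,1]]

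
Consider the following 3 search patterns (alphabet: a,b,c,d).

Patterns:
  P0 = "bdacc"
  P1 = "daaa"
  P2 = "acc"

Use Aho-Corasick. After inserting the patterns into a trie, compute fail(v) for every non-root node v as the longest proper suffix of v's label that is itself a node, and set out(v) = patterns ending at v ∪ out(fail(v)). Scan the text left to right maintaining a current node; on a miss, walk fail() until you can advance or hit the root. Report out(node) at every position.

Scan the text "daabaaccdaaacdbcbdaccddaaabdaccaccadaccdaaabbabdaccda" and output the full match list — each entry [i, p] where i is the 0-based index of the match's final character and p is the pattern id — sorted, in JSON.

Construct AC machine:
Trie (insert patterns):
  0='ε' goto a→10 b→1 d→6
  1='b' goto d→2
  2='bd' goto a→3
  3='bda' goto c→4
  4='bdac' goto c→5
  5='bdacc' goto ·  [P0 ends]
  6='d' goto a→7
  7='da' goto a→8
  8='daa' goto a→9
  9='daaa' goto ·  [P1 ends]
  10='a' goto c→11
  11='ac' goto c→12
  12='acc' goto ·  [P2 ends]

BFS fail/out derivation:
  n1('b'): parent n0 fail=0; on 'b' 0 → fail=0;  out ∅∪∅=∅
  n6('d'): parent n0 fail=0; on 'd' 0 → fail=0;  out ∅∪∅=∅
  n10('a'): parent n0 fail=0; on 'a' 0 → fail=0;  out ∅∪∅=∅
  n2('bd'): parent n1 fail=0; on 'd' 0 → fail=6;  out ∅∪∅=∅
  n7('da'): parent n6 fail=0; on 'a' 0 → fail=10;  out ∅∪∅=∅
  n11('ac'): parent n10 fail=0; on 'c' 0 → fail=0;  out ∅∪∅=∅
  n3('bda'): parent n2 fail=6; on 'a' 6 → fail=7;  out ∅∪∅=∅
  n8('daa'): parent n7 fail=10; on 'a' 10→0 → fail=10;  out ∅∪∅=∅
  n12('acc'): parent n11 fail=0; on 'c' 0 → fail=0;  out {2}∪∅={2}
  n4('bdac'): parent n3 fail=7; on 'c' 7→10 → fail=11;  out ∅∪∅=∅
  n9('daaa'): parent n8 fail=10; on 'a' 10→0 → fail=10;  out {1}∪∅={1}
  n5('bdacc'): parent n4 fail=11; on 'c' 11 → fail=12;  out {0}∪{2}={0,2}

Run:
i=0 'd': node 0→6
i=1 'a': node 6→7
i=2 'a': node 7→8
i=3 'b': node 8→1 (via fail)
i=4 'a': node 1→10 (via fail)
i=5 'a': node 10→10 (via fail)
i=6 'c': node 10→11
i=7 'c': node 11→12  ** P2@[5:7]
i=8 'd': node 12→6 (via fail)
i=9 'a': node 6→7
i=10 'a': node 7→8
i=11 'a': node 8→9  ** P1@[8:11]
i=12 'c': node 9→11 (via fail)
i=13 'd': node 11→6 (via fail)
i=14 'b': node 6→1 (via fail)
i=15 'c': node 1→0 (via fail)
i=16 'b': node 0→1
i=17 'd': node 1→2
i=18 'a': node 2→3
i=19 'c': node 3→4
i=20 'c': node 4→5  ** P0@[16:20],P2@[18:20]
i=21 'd': node 5→6 (via fail)
i=22 'd': node 6→6 (via fail)
i=23 'a': node 6→7
i=24 'a': node 7→8
i=25 'a': node 8→9  ** P1@[22:25]
i=26 'b': node 9→1 (via fail)
i=27 'd': node 1→2
i=28 'a': node 2→3
i=29 'c': node 3→4
i=30 'c': node 4→5  ** P0@[26:30],P2@[28:30]
i=31 'a': node 5→10 (via fail)
i=32 'c': node 10→11
i=33 'c': node 11→12  ** P2@[31:33]
i=34 'a': node 12→10 (via fail)
i=35 'd': node 10→6 (via fail)
i=36 'a': node 6→7
i=37 'c': node 7→11 (via fail)
i=38 'c': node 11→12  ** P2@[36:38]
i=39 'd': node 12→6 (via fail)
i=40 'a': node 6→7
i=41 'a': node 7→8
i=42 'a': node 8→9  ** P1@[39:42]
i=43 'b': node 9→1 (via fail)
i=44 'b': node 1→1 (via fail)
i=45 'a': node 1→10 (via fail)
i=46 'b': node 10→1 (via fail)
i=47 'd': node 1→2
i=48 'a': node 2→3
i=49 'c': node 3→4
i=50 'c': node 4→5  ** P0@[46:50],P2@[48:50]
i=51 'd': node 5→6 (via fail)
i=52 'a': node 6→7

All matches (sorted): [[7,2],[11,1],[20,0],[20,2],[25,1],[30,0],[30,2],[33,2],[38,2],[42,1],[50,0],[50,2]]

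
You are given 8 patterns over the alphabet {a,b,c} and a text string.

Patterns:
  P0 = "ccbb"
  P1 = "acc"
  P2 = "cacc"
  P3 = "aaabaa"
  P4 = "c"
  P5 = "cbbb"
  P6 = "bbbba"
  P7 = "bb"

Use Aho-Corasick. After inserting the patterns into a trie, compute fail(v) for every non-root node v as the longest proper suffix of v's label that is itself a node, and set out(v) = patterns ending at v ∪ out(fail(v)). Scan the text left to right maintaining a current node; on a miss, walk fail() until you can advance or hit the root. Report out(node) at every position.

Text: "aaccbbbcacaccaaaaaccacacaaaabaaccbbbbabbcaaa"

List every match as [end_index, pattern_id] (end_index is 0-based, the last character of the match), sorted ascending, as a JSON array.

Build:
Trie nodes:
  n0 'ε': a→5 b→19 c→1
  n1 'c': a→8 b→16 c→2  [P4 ends]
  n2 'cc': b→3
  n3 'ccb': b→4
  n4 'ccbb': ·  [P0 ends]
  n5 'a': a→11 c→6
  n6 'ac': c→7
  n7 'acc': ·  [P1 ends]
  n8 'ca': c→9
  n9 'cac': c→10
  n10 'cacc': ·  [P2 ends]
  n11 'aa': a→12
  n12 'aaa': b→13
  n13 'aaab': a→14
  n14 'aaaba': a→15
  n15 'aaabaa': ·  [P3 ends]
  n16 'cb': b→17
  n17 'cbb': b→18
  n18 'cbbb': ·  [P5 ends]
  n19 'b': b→20
  n20 'bb': b→21  [P7 ends]
  n21 'bbb': b→22
  n22 'bbbb': a→23
  n23 'bbbba': ·  [P6 ends]

Failure links (BFS by depth):
  fail(1) 'c': from fail(0)=0 chase 'c': 0 ⇒ 0;  out={4}∪out(0)={4}
  fail(5) 'a': from fail(0)=0 chase 'a': 0 ⇒ 0;  out=∅∪out(0)=∅
  fail(19) 'b': from fail(0)=0 chase 'b': 0 ⇒ 0;  out=∅∪out(0)=∅
  fail(2) 'cc': from fail(1)=0 chase 'c': 0 ⇒ 1;  out=∅∪out(1)={4}
  fail(6) 'ac': from fail(5)=0 chase 'c': 0 ⇒ 1;  out=∅∪out(1)={4}
  fail(8) 'ca': from fail(1)=0 chase 'a': 0 ⇒ 5;  out=∅∪out(5)=∅
  fail(11) 'aa': from fail(5)=0 chase 'a': 0 ⇒ 5;  out=∅∪out(5)=∅
  fail(16) 'cb': from fail(1)=0 chase 'b': 0 ⇒ 19;  out=∅∪out(19)=∅
  fail(20) 'bb': from fail(19)=0 chase 'b': 0 ⇒ 19;  out={7}∪out(19)={7}
  fail(3) 'ccb': from fail(2)=1 chase 'b': 1 ⇒ 16;  out=∅∪out(16)=∅
  fail(7) 'acc': from fail(6)=1 chase 'c': 1 ⇒ 2;  out={1}∪out(2)={1,4}
  fail(9) 'cac': from fail(8)=5 chase 'c': 5 ⇒ 6;  out=∅∪out(6)={4}
  fail(12) 'aaa': from fail(11)=5 chase 'a': 5 ⇒ 11;  out=∅∪out(11)=∅
  fail(17) 'cbb': from fail(16)=19 chase 'b': 19 ⇒ 20;  out=∅∪out(20)={7}
  fail(21) 'bbb': from fail(20)=19 chase 'b': 19 ⇒ 20;  out=∅∪out(20)={7}
  fail(4) 'ccbb': from fail(3)=16 chase 'b': 16 ⇒ 17;  out={0}∪out(17)={0,7}
  fail(10) 'cacc': from fail(9)=6 chase 'c': 6 ⇒ 7;  out={2}∪out(7)={1,2,4}
  fail(13) 'aaab': from fail(12)=11 chase 'b': 11→5→0 ⇒ 19;  out=∅∪out(19)=∅
  fail(18) 'cbbb': from fail(17)=20 chase 'b': 20 ⇒ 21;  out={5}∪out(21)={5,7}
  fail(22) 'bbbb': from fail(21)=20 chase 'b': 20 ⇒ 21;  out=∅∪out(21)={7}
  fail(14) 'aaaba': from fail(13)=19 chase 'a': 19→0 ⇒ 5;  out=∅∪out(5)=∅
  fail(23) 'bbbba': from fail(22)=21 chase 'a': 21→20→19→0 ⇒ 5;  out={6}∪out(5)={6}
  fail(15) 'aaabaa': from fail(14)=5 chase 'a': 5 ⇒ 11;  out={3}∪out(11)={3}

Run:
i=0 'a': node 0→5
i=1 'a': node 5→11
i=2 'c': node 11→6 (fail-walked)  → match P4@[2:2]
i=3 'c': node 6→7  → match P1@[1:3],P4@[3:3]
i=4 'b': node 7→3 (fail-walked)
i=5 'b': node 3→4  → match P0@[2:5],P7@[4:5]
i=6 'b': node 4→18 (fail-walked)  → match P5@[3:6],P7@[5:6]
i=7 'c': node 18→1 (fail-walked)  → match P4@[7:7]
i=8 'a': node 1→8
i=9 'c': node 8→9  → match P4@[9:9]
i=10 'a': node 9→8 (fail-walked)
i=11 'c': node 8→9  → match P4@[11:11]
i=12 'c': node 9→10  → match P1@[10:12],P2@[9:12],P4@[12:12]
i=13 'a': node 10→8 (fail-walked)
i=14 'a': node 8→11 (fail-walked)
i=15 'a': node 11→12
i=16 'a': node 12→12 (fail-walked)
i=17 'a': node 12→12 (fail-walked)
i=18 'c': node 12→6 (fail-walked)  → match P4@[18:18]
i=19 'c': node 6→7  → match P1@[17:19],P4@[19:19]
i=20 'a': node 7→8 (fail-walked)
i=21 'c': node 8→9  → match P4@[21:21]
i=22 'a': node 9→8 (fail-walked)
i=23 'c': node 8→9  → match P4@[23:23]
i=24 'a': node 9→8 (fail-walked)
i=25 'a': node 8→11 (fail-walked)
i=26 'a': node 11→12
i=27 'a': node 12→12 (fail-walked)
i=28 'b': node 12→13
i=29 'a': node 13→14
i=30 'a': node 14→15  → match P3@[25:30]
i=31 'c': node 15→6 (fail-walked)  → match P4@[31:31]
i=32 'c': node 6→7  → match P1@[30:32],P4@[32:32]
i=33 'b': node 7→3 (fail-walked)
i=34 'b': node 3→4  → match P0@[31:34],P7@[33:34]
i=35 'b': node 4→18 (fail-walked)  → match P5@[32:35],P7@[34:35]
i=36 'b': node 18→22 (fail-walked)  → match P7@[35:36]
i=37 'a': node 22→23  → match P6@[33:37]
i=38 'b': node 23→19 (fail-walked)
i=39 'b': node 19→20  → match P7@[38:39]
i=40 'c': node 20→1 (fail-walked)  → match P4@[40:40]
i=41 'a': node 1→8
i=42 'a': node 8→11 (fail-walked)
i=43 'a': node 11→12

Result: [[2,4],[3,1],[3,4],[5,0],[5,7],[6,5],[6,7],[7,4],[9,4],[11,4],[12,1],[12,2],[12,4],[18,4],[19,1],[19,4],[21,4],[23,4],[30,3],[31,4],[32,1],[32,4],[34,0],[34,7],[35,5],[35,7],[36,7],[37,6],[39,7],[40,4]]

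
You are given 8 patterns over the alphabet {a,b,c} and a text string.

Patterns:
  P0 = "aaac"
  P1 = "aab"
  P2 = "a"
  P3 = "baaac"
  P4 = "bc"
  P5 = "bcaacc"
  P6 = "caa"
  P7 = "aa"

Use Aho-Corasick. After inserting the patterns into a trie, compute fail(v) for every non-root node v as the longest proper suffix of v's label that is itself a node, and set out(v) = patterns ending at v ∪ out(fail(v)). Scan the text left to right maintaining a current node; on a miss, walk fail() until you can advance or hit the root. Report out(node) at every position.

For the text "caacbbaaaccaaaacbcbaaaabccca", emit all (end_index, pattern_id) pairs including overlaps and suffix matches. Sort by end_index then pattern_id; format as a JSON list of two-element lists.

Build:
Trie (insert patterns):
  n0 'ε': a→1 b→6 c→16
  n1 'a': a→2  [P2 ends]
  n2 'aa': a→3 b→5  [P7 ends]
  n3 'aaa': c→4
  n4 'aaac': ·  [P0 ends]
  n5 'aab': ·  [P1 ends]
  n6 'b': a→7 c→11
  n7 'ba': a→8
  n8 'baa': a→9
  n9 'baaa': c→10
  n10 'baaac': ·  [P3 ends]
  n11 'bc': a→12  [P4 ends]
  n12 'bca': a→13
  n13 'bcaa': c→14
  n14 'bcaac': c→15
  n15 'bcaacc': ·  [P5 ends]
  n16 'c': a→17
  n17 'ca': a→18
  n18 'caa': ·  [P6 ends]

BFS fail/out derivation:
  n1('a'): parent n0 fail=0; on 'a' 0 → fail=0;  out {2}∪∅={2}
  n6('b'): parent n0 fail=0; on 'b' 0 → fail=0;  out ∅∪∅=∅
  n16('c'): parent n0 fail=0; on 'c' 0 → fail=0;  out ∅∪∅=∅
  n2('aa'): parent n1 fail=0; on 'a' 0 → fail=1;  out {7}∪{2}={2,7}
  n7('ba'): parent n6 fail=0; on 'a' 0 → fail=1;  out ∅∪{2}={2}
  n11('bc'): parent n6 fail=0; on 'c' 0 → fail=16;  out {4}∪∅={4}
  n17('ca'): parent n16 fail=0; on 'a' 0 → fail=1;  out ∅∪{2}={2}
  n3('aaa'): parent n2 fail=1; on 'a' 1 → fail=2;  out ∅∪{2,7}={2,7}
  n5('aab'): parent n2 fail=1; on 'b' 1→0 → fail=6;  out {1}∪∅={1}
  n8('baa'): parent n7 fail=1; on 'a' 1 → fail=2;  out ∅∪{2,7}={2,7}
  n12('bca'): parent n11 fail=16; on 'a' 16 → fail=17;  out ∅∪{2}={2}
  n18('caa'): parent n17 fail=1; on 'a' 1 → fail=2;  out {6}∪{2,7}={2,6,7}
  n4('aaac'): parent n3 fail=2; on 'c' 2→1→0 → fail=16;  out {0}∪∅={0}
  n9('baaa'): parent n8 fail=2; on 'a' 2 → fail=3;  out ∅∪{2,7}={2,7}
  n13('bcaa'): parent n12 fail=17; on 'a' 17 → fail=18;  out ∅∪{2,6,7}={2,6,7}
  n10('baaac'): parent n9 fail=3; on 'c' 3 → fail=4;  out {3}∪{0}={0,3}
  n14('bcaac'): parent n13 fail=18; on 'c' 18→2→1→0 → fail=16;  out ∅∪∅=∅
  n15('bcaacc'): parent n14 fail=16; on 'c' 16→0 → fail=16;  out {5}∪∅={5}

Run:
pos 0 'c': at 16
pos 1 'a': at 17  → match P2@[1:1]
pos 2 'a': at 18  → match P2@[2:2],P6@[0:2],P7@[1:2]
pos 3 'c': at 16 (via fail)
pos 4 'b': at 6 (via fail)
pos 5 'b': at 6 (via fail)
pos 6 'a': at 7  → match P2@[6:6]
pos 7 'a': at 8  → match P2@[7:7],P7@[6:7]
pos 8 'a': at 9  → match P2@[8:8],P7@[7:8]
pos 9 'c': at 10  → match P0@[6:9],P3@[5:9]
pos 10 'c': at 16 (via fail)
pos 11 'a': at 17  → match P2@[11:11]
pos 12 'a': at 18  → match P2@[12:12],P6@[10:12],P7@[11:12]
pos 13 'a': at 3 (via fail)  → match P2@[13:13],P7@[12:13]
pos 14 'a': at 3 (via fail)  → match P2@[14:14],P7@[13:14]
pos 15 'c': at 4  → match P0@[12:15]
pos 16 'b': at 6 (via fail)
pos 17 'c': at 11  → match P4@[16:17]
pos 18 'b': at 6 (via fail)
pos 19 'a': at 7  → match P2@[19:19]
pos 20 'a': at 8  → match P2@[20:20],P7@[19:20]
pos 21 'a': at 9  → match P2@[21:21],P7@[20:21]
pos 22 'a': at 3 (via fail)  → match P2@[22:22],P7@[21:22]
pos 23 'b': at 5 (via fail)  → match P1@[21:23]
pos 24 'c': at 11 (via fail)  → match P4@[23:24]
pos 25 'c': at 16 (via fail)
pos 26 'c': at 16 (via fail)
pos 27 'a': at 17  → match P2@[27:27]

Result: [[1,2],[2,2],[2,6],[2,7],[6,2],[7,2],[7,7],[8,2],[8,7],[9,0],[9,3],[11,2],[12,2],[12,6],[12,7],[13,2],[13,7],[14,2],[14,7],[15,0],[17,4],[19,2],[20,2],[20,7],[21,2],[21,7],[22,2],[22,7],[23,1],[24,4],[27,2]]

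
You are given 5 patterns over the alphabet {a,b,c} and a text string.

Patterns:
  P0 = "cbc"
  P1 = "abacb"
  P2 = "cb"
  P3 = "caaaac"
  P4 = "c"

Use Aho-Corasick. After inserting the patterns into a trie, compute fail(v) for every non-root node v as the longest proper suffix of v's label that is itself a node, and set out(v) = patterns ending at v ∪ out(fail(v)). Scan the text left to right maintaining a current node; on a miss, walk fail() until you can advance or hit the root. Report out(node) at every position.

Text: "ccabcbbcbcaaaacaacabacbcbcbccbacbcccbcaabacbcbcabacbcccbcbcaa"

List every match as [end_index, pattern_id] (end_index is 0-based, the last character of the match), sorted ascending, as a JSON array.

Build automaton:
Trie nodes:
  0='ε' goto a→4 c→1
  1='c' goto a→9 b→2  [P4 ends]
  2='cb' goto c→3  [P2 ends]
  3='cbc' goto ·  [P0 ends]
  4='a' goto b→5
  5='ab' goto a→6
  6='aba' goto c→7
  7='abac' goto b→8
  8='abacb' goto ·  [P1 ends]
  9='ca' goto a→10
  10='caa' goto a→11
  11='caaa' goto a→12
  12='caaaa' goto c→13
  13='caaaac' goto ·  [P3 ends]

Failure links (BFS by depth):
  n1('c'): parent n0 fail=0; on 'c' 0 → fail=0;  out {4}∪∅={4}
  n4('a'): parent n0 fail=0; on 'a' 0 → fail=0;  out ∅∪∅=∅
  n2('cb'): parent n1 fail=0; on 'b' 0 → fail=0;  out {2}∪∅={2}
  n5('ab'): parent n4 fail=0; on 'b' 0 → fail=0;  out ∅∪∅=∅
  n9('ca'): parent n1 fail=0; on 'a' 0 → fail=4;  out ∅∪∅=∅
  n3('cbc'): parent n2 fail=0; on 'c' 0 → fail=1;  out {0}∪{4}={0,4}
  n6('aba'): parent n5 fail=0; on 'a' 0 → fail=4;  out ∅∪∅=∅
  n10('caa'): parent n9 fail=4; on 'a' 4→0 → fail=4;  out ∅∪∅=∅
  n7('abac'): parent n6 fail=4; on 'c' 4→0 → fail=1;  out ∅∪{4}={4}
  n11('caaa'): parent n10 fail=4; on 'a' 4→0 → fail=4;  out ∅∪∅=∅
  n8('abacb'): parent n7 fail=1; on 'b' 1 → fail=2;  out {1}∪{2}={1,2}
  n12('caaaa'): parent n11 fail=4; on 'a' 4→0 → fail=4;  out ∅∪∅=∅
  n13('caaaac'): parent n12 fail=4; on 'c' 4→0 → fail=1;  out {3}∪{4}={3,4}

Text stream:
pos 0 'c': at 1  → match P4@[0:0]
pos 1 'c': at 1 (via fail)  → match P4@[1:1]
pos 2 'a': at 9
pos 3 'b': at 5 (via fail)
pos 4 'c': at 1 (via fail)  → match P4@[4:4]
pos 5 'b': at 2  → match P2@[4:5]
pos 6 'b': at 0 (via fail)
pos 7 'c': at 1  → match P4@[7:7]
pos 8 'b': at 2  → match P2@[7:8]
pos 9 'c': at 3  → match P0@[7:9],P4@[9:9]
pos 10 'a': at 9 (via fail)
pos 11 'a': at 10
pos 12 'a': at 11
pos 13 'a': at 12
pos 14 'c': at 13  → match P3@[9:14],P4@[14:14]
pos 15 'a': at 9 (via fail)
pos 16 'a': at 10
pos 17 'c': at 1 (via fail)  → match P4@[17:17]
pos 18 'a': at 9
pos 19 'b': at 5 (via fail)
pos 20 'a': at 6
pos 21 'c': at 7  → match P4@[21:21]
pos 22 'b': at 8  → match P1@[18:22],P2@[21:22]
pos 23 'c': at 3 (via fail)  → match P0@[21:23],P4@[23:23]
pos 24 'b': at 2 (via fail)  → match P2@[23:24]
pos 25 'c': at 3  → match P0@[23:25],P4@[25:25]
pos 26 'b': at 2 (via fail)  → match P2@[25:26]
pos 27 'c': at 3  → match P0@[25:27],P4@[27:27]
pos 28 'c': at 1 (via fail)  → match P4@[28:28]
pos 29 'b': at 2  → match P2@[28:29]
pos 30 'a': at 4 (via fail)
pos 31 'c': at 1 (via fail)  → match P4@[31:31]
pos 32 'b': at 2  → match P2@[31:32]
pos 33 'c': at 3  → match P0@[31:33],P4@[33:33]
pos 34 'c': at 1 (via fail)  → match P4@[34:34]
pos 35 'c': at 1 (via fail)  → match P4@[35:35]
pos 36 'b': at 2  → match P2@[35:36]
pos 37 'c': at 3  → match P0@[35:37],P4@[37:37]
pos 38 'a': at 9 (via fail)
pos 39 'a': at 10
pos 40 'b': at 5 (via fail)
pos 41 'a': at 6
pos 42 'c': at 7  → match P4@[42:42]
pos 43 'b': at 8  → match P1@[39:43],P2@[42:43]
pos 44 'c': at 3 (via fail)  → match P0@[42:44],P4@[44:44]
pos 45 'b': at 2 (via fail)  → match P2@[44:45]
pos 46 'c': at 3  → match P0@[44:46],P4@[46:46]
pos 47 'a': at 9 (via fail)
pos 48 'b': at 5 (via fail)
pos 49 'a': at 6
pos 50 'c': at 7  → match P4@[50:50]
pos 51 'b': at 8  → match P1@[47:51],P2@[50:51]
pos 52 'c': at 3 (via fail)  → match P0@[50:52],P4@[52:52]
pos 53 'c': at 1 (via fail)  → match P4@[53:53]
pos 54 'c': at 1 (via fail)  → match P4@[54:54]
pos 55 'b': at 2  → match P2@[54:55]
pos 56 'c': at 3  → match P0@[54:56],P4@[56:56]
pos 57 'b': at 2 (via fail)  → match P2@[56:57]
pos 58 'c': at 3  → match P0@[56:58],P4@[58:58]
pos 59 'a': at 9 (via fail)
pos 60 'a': at 10

All matches (sorted): [[0,4],[1,4],[4,4],[5,2],[7,4],[8,2],[9,0],[9,4],[14,3],[14,4],[17,4],[21,4],[22,1],[22,2],[23,0],[23,4],[24,2],[25,0],[25,4],[26,2],[27,0],[27,4],[28,4],[29,2],[31,4],[32,2],[33,0],[33,4],[34,4],[35,4],[36,2],[37,0],[37,4],[42,4],[43,1],[43,2],[44,0],[44,4],[45,2],[46,0],[46,4],[50,4],[51,1],[51,2],[52,0],[52,4],[53,4],[54,4],[55,2],[56,0],[56,4],[57,2],[58,0],[58,4]]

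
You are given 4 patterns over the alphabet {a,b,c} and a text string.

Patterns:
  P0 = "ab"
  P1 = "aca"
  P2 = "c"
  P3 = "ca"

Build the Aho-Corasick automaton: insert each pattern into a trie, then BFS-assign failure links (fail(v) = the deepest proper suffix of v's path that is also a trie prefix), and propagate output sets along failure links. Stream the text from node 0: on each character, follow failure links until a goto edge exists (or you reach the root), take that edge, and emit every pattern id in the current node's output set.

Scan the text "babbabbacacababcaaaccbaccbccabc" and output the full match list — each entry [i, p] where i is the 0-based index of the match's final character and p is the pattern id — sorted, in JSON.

Construct AC machine:
Trie (insert patterns):
  n0 'ε': a→1 c→5
  n1 'a': b→2 c→3
  n2 'ab': ·  [P0 ends]
  n3 'ac': a→4
  n4 'aca': ·  [P1 ends]
  n5 'c': a→6  [P2 ends]
  n6 'ca': ·  [P3 ends]

Failure links (BFS by depth):
  fail(1) 'a': from fail(0)=0 chase 'a': 0 ⇒ 0;  out=∅∪out(0)=∅
  fail(5) 'c': from fail(0)=0 chase 'c': 0 ⇒ 0;  out={2}∪out(0)={2}
  fail(2) 'ab': from fail(1)=0 chase 'b': 0 ⇒ 0;  out={0}∪out(0)={0}
  fail(3) 'ac': from fail(1)=0 chase 'c': 0 ⇒ 5;  out=∅∪out(5)={2}
  fail(6) 'ca': from fail(5)=0 chase 'a': 0 ⇒ 1;  out={3}∪out(1)={3}
  fail(4) 'aca': from fail(3)=5 chase 'a': 5 ⇒ 6;  out={1}∪out(6)={1,3}

Run:
i=0 'b': node 0→0
i=1 'a': node 0→1
i=2 'b': node 1→2  emit P0@[1:2]
i=3 'b': node 2→0 ·f
i=4 'a': node 0→1
i=5 'b': node 1→2  emit P0@[4:5]
i=6 'b': node 2→0 ·f
i=7 'a': node 0→1
i=8 'c': node 1→3  emit P2@[8:8]
i=9 'a': node 3→4  emit P1@[7:9],P3@[8:9]
i=10 'c': node 4→3 ·f  emit P2@[10:10]
i=11 'a': node 3→4  emit P1@[9:11],P3@[10:11]
i=12 'b': node 4→2 ·f  emit P0@[11:12]
i=13 'a': node 2→1 ·f
i=14 'b': node 1→2  emit P0@[13:14]
i=15 'c': node 2→5 ·f  emit P2@[15:15]
i=16 'a': node 5→6  emit P3@[15:16]
i=17 'a': node 6→1 ·f
i=18 'a': node 1→1 ·f
i=19 'c': node 1→3  emit P2@[19:19]
i=20 'c': node 3→5 ·f  emit P2@[20:20]
i=21 'b': node 5→0 ·f
i=22 'a': node 0→1
i=23 'c': node 1→3  emit P2@[23:23]
i=24 'c': node 3→5 ·f  emit P2@[24:24]
i=25 'b': node 5→0 ·f
i=26 'c': node 0→5  emit P2@[26:26]
i=27 'c': node 5→5 ·f  emit P2@[27:27]
i=28 'a': node 5→6  emit P3@[27:28]
i=29 'b': node 6→2 ·f  emit P0@[28:29]
i=30 'c': node 2→5 ·f  emit P2@[30:30]

Matches: [[2,0],[5,0],[8,2],[9,1],[9,3],[10,2],[11,1],[11,3],[12,0],[14,0],[15,2],[16,3],[19,2],[20,2],[23,2],[24,2],[26,2],[27,2],[28,3],[29,0],[30,2]]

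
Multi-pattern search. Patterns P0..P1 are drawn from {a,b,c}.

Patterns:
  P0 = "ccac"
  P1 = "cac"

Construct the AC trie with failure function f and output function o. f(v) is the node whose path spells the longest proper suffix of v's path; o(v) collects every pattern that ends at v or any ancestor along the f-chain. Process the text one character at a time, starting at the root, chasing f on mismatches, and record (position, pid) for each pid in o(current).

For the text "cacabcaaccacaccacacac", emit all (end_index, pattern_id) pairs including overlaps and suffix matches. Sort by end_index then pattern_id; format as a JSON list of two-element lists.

Build automaton:
Trie (insert patterns):
  0='ε' goto c→1
  1='c' goto a→5 c→2
  2='cc' goto a→3
  3='cca' goto c→4
  4='ccac' goto ·  [P0 ends]
  5='ca' goto c→6
  6='cac' goto ·  [P1 ends]

BFS fail/out derivation:
  fail(1) 'c': from fail(0)=0 chase 'c': 0 ⇒ 0;  out=∅∪out(0)=∅
  fail(2) 'cc': from fail(1)=0 chase 'c': 0 ⇒ 1;  out=∅∪out(1)=∅
  fail(5) 'ca': from fail(1)=0 chase 'a': 0 ⇒ 0;  out=∅∪out(0)=∅
  fail(3) 'cca': from fail(2)=1 chase 'a': 1 ⇒ 5;  out=∅∪out(5)=∅
  fail(6) 'cac': from fail(5)=0 chase 'c': 0 ⇒ 1;  out={1}∪out(1)={1}
  fail(4) 'ccac': from fail(3)=5 chase 'c': 5 ⇒ 6;  out={0}∪out(6)={0,1}

Run:
[0] read 'c'  n0⇒n1
[1] read 'a'  n1⇒n5
[2] read 'c'  n5⇒n6  → match P1@[0:2]
[3] read 'a'  n6⇒n5 (via fail)
[4] read 'b'  n5⇒n0 (via fail)
[5] read 'c'  n0⇒n1
[6] read 'a'  n1⇒n5
[7] read 'a'  n5⇒n0 (via fail)
[8] read 'c'  n0⇒n1
[9] read 'c'  n1⇒n2
[10] read 'a'  n2⇒n3
[11] read 'c'  n3⇒n4  → match P0@[8:11],P1@[9:11]
[12] read 'a'  n4⇒n5 (via fail)
[13] read 'c'  n5⇒n6  → match P1@[11:13]
[14] read 'c'  n6⇒n2 (via fail)
[15] read 'a'  n2⇒n3
[16] read 'c'  n3⇒n4  → match P0@[13:16],P1@[14:16]
[17] read 'a'  n4⇒n5 (via fail)
[18] read 'c'  n5⇒n6  → match P1@[16:18]
[19] read 'a'  n6⇒n5 (via fail)
[20] read 'c'  n5⇒n6  → match P1@[18:20]

Result: [[2,1],[11,0],[11,1],[13,1],[16,0],[16,1],[18,1],[20,1]]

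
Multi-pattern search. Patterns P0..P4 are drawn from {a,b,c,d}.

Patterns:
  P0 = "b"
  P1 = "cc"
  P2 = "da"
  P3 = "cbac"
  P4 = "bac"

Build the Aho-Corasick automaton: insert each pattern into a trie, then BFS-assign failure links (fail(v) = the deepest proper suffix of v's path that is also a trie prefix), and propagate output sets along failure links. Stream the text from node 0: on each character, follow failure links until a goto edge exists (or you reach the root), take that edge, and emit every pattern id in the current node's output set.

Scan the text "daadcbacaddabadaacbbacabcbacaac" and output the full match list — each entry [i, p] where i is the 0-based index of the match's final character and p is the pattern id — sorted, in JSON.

Build automaton:
Trie nodes:
  n0 'ε': b→1 c→2 d→4
  n1 'b': a→9  ←P0
  n2 'c': b→6 c→3
  n3 'cc': ·  ←P1
  n4 'd': a→5
  n5 'da': ·  ←P2
  n6 'cb': a→7
  n7 'cba': c→8
  n8 'cbac': ·  ←P3
  n9 'ba': c→10
  n10 'bac': ·  ←P4

BFS fail/out derivation:
  n1('b'): parent n0 fail=0; on 'b' 0 → fail=0;  out {0}∪∅={0}
  n2('c'): parent n0 fail=0; on 'c' 0 → fail=0;  out ∅∪∅=∅
  n4('d'): parent n0 fail=0; on 'd' 0 → fail=0;  out ∅∪∅=∅
  n3('cc'): parent n2 fail=0; on 'c' 0 → fail=2;  out {1}∪∅={1}
  n5('da'): parent n4 fail=0; on 'a' 0 → fail=0;  out {2}∪∅={2}
  n6('cb'): parent n2 fail=0; on 'b' 0 → fail=1;  out ∅∪{0}={0}
  n9('ba'): parent n1 fail=0; on 'a' 0 → fail=0;  out ∅∪∅=∅
  n7('cba'): parent n6 fail=1; on 'a' 1 → fail=9;  out ∅∪∅=∅
  n10('bac'): parent n9 fail=0; on 'c' 0 → fail=2;  out {4}∪∅={4}
  n8('cbac'): parent n7 fail=9; on 'c' 9 → fail=10;  out {3}∪{4}={3,4}

Run:
[0] read 'd'  n0⇒n4
[1] read 'a'  n4⇒n5  → match P2@[0:1]
[2] read 'a'  n5⇒n0 ·f
[3] read 'd'  n0⇒n4
[4] read 'c'  n4⇒n2 ·f
[5] read 'b'  n2⇒n6  → match P0@[5:5]
[6] read 'a'  n6⇒n7
[7] read 'c'  n7⇒n8  → match P3@[4:7],P4@[5:7]
[8] read 'a'  n8⇒n0 ·f
[9] read 'd'  n0⇒n4
[10] read 'd'  n4⇒n4 ·f
[11] read 'a'  n4⇒n5  → match P2@[10:11]
[12] read 'b'  n5⇒n1 ·f  → match P0@[12:12]
[13] read 'a'  n1⇒n9
[14] read 'd'  n9⇒n4 ·f
[15] read 'a'  n4⇒n5  → match P2@[14:15]
[16] read 'a'  n5⇒n0 ·f
[17] read 'c'  n0⇒n2
[18] read 'b'  n2⇒n6  → match P0@[18:18]
[19] read 'b'  n6⇒n1 ·f  → match P0@[19:19]
[20] read 'a'  n1⇒n9
[21] read 'c'  n9⇒n10  → match P4@[19:21]
[22] read 'a'  n10⇒n0 ·f
[23] read 'b'  n0⇒n1  → match P0@[23:23]
[24] read 'c'  n1⇒n2 ·f
[25] read 'b'  n2⇒n6  → match P0@[25:25]
[26] read 'a'  n6⇒n7
[27] read 'c'  n7⇒n8  → match P3@[24:27],P4@[25:27]
[28] read 'a'  n8⇒n0 ·f
[29] read 'a'  n0⇒n0
[30] read 'c'  n0⇒n2

Matches: [[1,2],[5,0],[7,3],[7,4],[11,2],[12,0],[15,2],[18,0],[19,0],[21,4],[23,0],[25,0],[27,3],[27,4]]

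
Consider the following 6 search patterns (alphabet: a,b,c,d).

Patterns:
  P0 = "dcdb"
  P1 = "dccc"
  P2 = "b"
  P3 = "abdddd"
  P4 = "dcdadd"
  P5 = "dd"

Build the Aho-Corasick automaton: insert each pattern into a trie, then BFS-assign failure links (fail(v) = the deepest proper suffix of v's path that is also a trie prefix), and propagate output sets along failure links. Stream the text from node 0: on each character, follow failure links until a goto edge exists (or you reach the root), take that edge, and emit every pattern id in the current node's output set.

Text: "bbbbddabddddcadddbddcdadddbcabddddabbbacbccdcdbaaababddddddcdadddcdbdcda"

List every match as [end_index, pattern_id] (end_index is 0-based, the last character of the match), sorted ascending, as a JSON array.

Construct AC machine:
Trie nodes:
  n0 'ε': a→8 b→7 d→1
  n1 'd': c→2 d→17
  n2 'dc': c→5 d→3
  n3 'dcd': a→14 b→4
  n4 'dcdb': ·  ←P0
  n5 'dcc': c→6
  n6 'dccc': ·  ←P1
  n7 'b': ·  ←P2
  n8 'a': b→9
  n9 'ab': d→10
  n10 'abd': d→11
  n11 'abdd': d→12
  n12 'abddd': d→13
  n13 'abdddd': ·  ←P3
  n14 'dcda': d→15
  n15 'dcdad': d→16
  n16 'dcdadd': ·  ←P4
  n17 'dd': ·  ←P5

BFS fail/out derivation:
  n1('d'): parent n0 fail=0; on 'd' 0 → fail=0;  out ∅∪∅=∅
  n7('b'): parent n0 fail=0; on 'b' 0 → fail=0;  out {2}∪∅={2}
  n8('a'): parent n0 fail=0; on 'a' 0 → fail=0;  out ∅∪∅=∅
  n2('dc'): parent n1 fail=0; on 'c' 0 → fail=0;  out ∅∪∅=∅
  n9('ab'): parent n8 fail=0; on 'b' 0 → fail=7;  out ∅∪{2}={2}
  n17('dd'): parent n1 fail=0; on 'd' 0 → fail=1;  out {5}∪∅={5}
  n3('dcd'): parent n2 fail=0; on 'd' 0 → fail=1;  out ∅∪∅=∅
  n5('dcc'): parent n2 fail=0; on 'c' 0 → fail=0;  out ∅∪∅=∅
  n10('abd'): parent n9 fail=7; on 'd' 7→0 → fail=1;  out ∅∪∅=∅
  n4('dcdb'): parent n3 fail=1; on 'b' 1→0 → fail=7;  out {0}∪{2}={0,2}
  n6('dccc'): parent n5 fail=0; on 'c' 0 → fail=0;  out {1}∪∅={1}
  n11('abdd'): parent n10 fail=1; on 'd' 1 → fail=17;  out ∅∪{5}={5}
  n14('dcda'): parent n3 fail=1; on 'a' 1→0 → fail=8;  out ∅∪∅=∅
  n12('abddd'): parent n11 fail=17; on 'd' 17→1 → fail=17;  out ∅∪{5}={5}
  n15('dcdad'): parent n14 fail=8; on 'd' 8→0 → fail=1;  out ∅∪∅=∅
  n13('abdddd'): parent n12 fail=17; on 'd' 17→1 → fail=17;  out {3}∪{5}={3,5}
  n16('dcdadd'): parent n15 fail=1; on 'd' 1 → fail=17;  out {4}∪{5}={4,5}

Text stream:
[0] read 'b'  n0⇒n7  ** P2@[0:0]
[1] read 'b'  n7⇒n7 (via fail)  ** P2@[1:1]
[2] read 'b'  n7⇒n7 (via fail)  ** P2@[2:2]
[3] read 'b'  n7⇒n7 (via fail)  ** P2@[3:3]
[4] read 'd'  n7⇒n1 (via fail)
[5] read 'd'  n1⇒n17  ** P5@[4:5]
[6] read 'a'  n17⇒n8 (via fail)
[7] read 'b'  n8⇒n9  ** P2@[7:7]
[8] read 'd'  n9⇒n10
[9] read 'd'  n10⇒n11  ** P5@[8:9]
[10] read 'd'  n11⇒n12  ** P5@[9:10]
[11] read 'd'  n12⇒n13  ** P3@[6:11],P5@[10:11]
[12] read 'c'  n13⇒n2 (via fail)
[13] read 'a'  n2⇒n8 (via fail)
[14] read 'd'  n8⇒n1 (via fail)
[15] read 'd'  n1⇒n17  ** P5@[14:15]
[16] read 'd'  n17⇒n17 (via fail)  ** P5@[15:16]
[17] read 'b'  n17⇒n7 (via fail)  ** P2@[17:17]
[18] read 'd'  n7⇒n1 (via fail)
[19] read 'd'  n1⇒n17  ** P5@[18:19]
[20] read 'c'  n17⇒n2 (via fail)
[21] read 'd'  n2⇒n3
[22] read 'a'  n3⇒n14
[23] read 'd'  n14⇒n15
[24] read 'd'  n15⇒n16  ** P4@[19:24],P5@[23:24]
[25] read 'd'  n16⇒n17 (via fail)  ** P5@[24:25]
[26] read 'b'  n17⇒n7 (via fail)  ** P2@[26:26]
[27] read 'c'  n7⇒n0 (via fail)
[28] read 'a'  n0⇒n8
[29] read 'b'  n8⇒n9  ** P2@[29:29]
[30] read 'd'  n9⇒n10
[31] read 'd'  n10⇒n11  ** P5@[30:31]
[32] read 'd'  n11⇒n12  ** P5@[31:32]
[33] read 'd'  n12⇒n13  ** P3@[28:33],P5@[32:33]
[34] read 'a'  n13⇒n8 (via fail)
[35] read 'b'  n8⇒n9  ** P2@[35:35]
[36] read 'b'  n9⇒n7 (via fail)  ** P2@[36:36]
[37] read 'b'  n7⇒n7 (via fail)  ** P2@[37:37]
[38] read 'a'  n7⇒n8 (via fail)
[39] read 'c'  n8⇒n0 (via fail)
[40] read 'b'  n0⇒n7  ** P2@[40:40]
[41] read 'c'  n7⇒n0 (via fail)
[42] read 'c'  n0⇒n0
[43] read 'd'  n0⇒n1
[44] read 'c'  n1⇒n2
[45] read 'd'  n2⇒n3
[46] read 'b'  n3⇒n4  ** P0@[43:46],P2@[46:46]
[47] read 'a'  n4⇒n8 (via fail)
[48] read 'a'  n8⇒n8 (via fail)
[49] read 'a'  n8⇒n8 (via fail)
[50] read 'b'  n8⇒n9  ** P2@[50:50]
[51] read 'a'  n9⇒n8 (via fail)
[52] read 'b'  n8⇒n9  ** P2@[52:52]
[53] read 'd'  n9⇒n10
[54] read 'd'  n10⇒n11  ** P5@[53:54]
[55] read 'd'  n11⇒n12  ** P5@[54:55]
[56] read 'd'  n12⇒n13  ** P3@[51:56],P5@[55:56]
[57] read 'd'  n13⇒n17 (via fail)  ** P5@[56:57]
[58] read 'd'  n17⇒n17 (via fail)  ** P5@[57:58]
[59] read 'c'  n17⇒n2 (via fail)
[60] read 'd'  n2⇒n3
[61] read 'a'  n3⇒n14
[62] read 'd'  n14⇒n15
[63] read 'd'  n15⇒n16  ** P4@[58:63],P5@[62:63]
[64] read 'd'  n16⇒n17 (via fail)  ** P5@[63:64]
[65] read 'c'  n17⇒n2 (via fail)
[66] read 'd'  n2⇒n3
[67] read 'b'  n3⇒n4  ** P0@[64:67],P2@[67:67]
[68] read 'd'  n4⇒n1 (via fail)
[69] read 'c'  n1⇒n2
[70] read 'd'  n2⇒n3
[71] read 'a'  n3⇒n14

All matches (sorted): [[0,2],[1,2],[2,2],[3,2],[5,5],[7,2],[9,5],[10,5],[11,3],[11,5],[15,5],[16,5],[17,2],[19,5],[24,4],[24,5],[25,5],[26,2],[29,2],[31,5],[32,5],[33,3],[33,5],[35,2],[36,2],[37,2],[40,2],[46,0],[46,2],[50,2],[52,2],[54,5],[55,5],[56,3],[56,5],[57,5],[58,5],[63,4],[63,5],[64,5],[67,0],[67,2]]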